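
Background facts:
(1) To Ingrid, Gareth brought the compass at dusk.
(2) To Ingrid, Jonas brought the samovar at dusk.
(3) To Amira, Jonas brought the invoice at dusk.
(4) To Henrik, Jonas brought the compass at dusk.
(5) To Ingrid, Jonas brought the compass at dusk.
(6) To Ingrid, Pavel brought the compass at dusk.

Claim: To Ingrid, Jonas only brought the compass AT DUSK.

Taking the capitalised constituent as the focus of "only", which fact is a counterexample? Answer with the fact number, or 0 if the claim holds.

0

Focus (in capitals) is "at dusk" — the setting. "Only" excludes alternative settings while holding fixed Jonas as agent and the compass as thing and Ingrid as recipient.
Every other fact changes something in the background, not just the setting. Nothing refutes the claim.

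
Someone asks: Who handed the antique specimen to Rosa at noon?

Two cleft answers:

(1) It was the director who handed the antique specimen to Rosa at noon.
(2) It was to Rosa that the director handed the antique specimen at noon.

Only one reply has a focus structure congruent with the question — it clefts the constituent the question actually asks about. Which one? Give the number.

1

The question word "who" targets the subject (agent).
Option (1) clefts "the director" — that matches what the question asks about.
Option (2) clefts "to Rosa" — the recipient, not what was asked.
So the congruent reply is (1).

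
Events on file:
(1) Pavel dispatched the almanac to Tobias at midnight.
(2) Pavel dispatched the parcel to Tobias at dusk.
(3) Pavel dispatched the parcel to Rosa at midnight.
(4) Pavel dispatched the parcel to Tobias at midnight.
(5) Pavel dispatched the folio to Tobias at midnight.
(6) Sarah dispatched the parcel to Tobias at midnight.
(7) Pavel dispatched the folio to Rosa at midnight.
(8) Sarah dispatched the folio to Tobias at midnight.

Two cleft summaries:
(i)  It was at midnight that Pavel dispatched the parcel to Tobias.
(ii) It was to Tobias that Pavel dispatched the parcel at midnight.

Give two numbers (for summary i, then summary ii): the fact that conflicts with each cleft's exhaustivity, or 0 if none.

(i): focus "at midnight". Looking for agent = Pavel, thing = the parcel, recipient = Tobias with some other setting — fact (2) has at dusk there. Refuted.
(ii): focus "Tobias". Looking for agent = Pavel, thing = the parcel, setting = at midnight with some other recipient — fact (3) has Rosa there. Refuted.

2, 3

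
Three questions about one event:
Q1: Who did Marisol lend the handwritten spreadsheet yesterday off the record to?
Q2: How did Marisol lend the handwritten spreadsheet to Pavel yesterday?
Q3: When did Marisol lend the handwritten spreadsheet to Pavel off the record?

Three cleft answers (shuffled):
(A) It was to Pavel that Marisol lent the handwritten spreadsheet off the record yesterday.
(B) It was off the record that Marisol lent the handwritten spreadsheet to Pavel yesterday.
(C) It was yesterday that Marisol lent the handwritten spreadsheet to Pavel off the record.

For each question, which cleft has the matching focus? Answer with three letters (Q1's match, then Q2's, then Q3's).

Q1 asks about the recipient; cleft (A) focuses "to Pavel", which is the recipient — so Q1 → A.
Q2 asks about the manner; cleft (B) focuses "off the record", which is the manner — so Q2 → B.
Q3 asks about the time; cleft (C) focuses "yesterday", which is the time — so Q3 → C.
Mapping: Q1→A, Q2→B, Q3→C.

ABC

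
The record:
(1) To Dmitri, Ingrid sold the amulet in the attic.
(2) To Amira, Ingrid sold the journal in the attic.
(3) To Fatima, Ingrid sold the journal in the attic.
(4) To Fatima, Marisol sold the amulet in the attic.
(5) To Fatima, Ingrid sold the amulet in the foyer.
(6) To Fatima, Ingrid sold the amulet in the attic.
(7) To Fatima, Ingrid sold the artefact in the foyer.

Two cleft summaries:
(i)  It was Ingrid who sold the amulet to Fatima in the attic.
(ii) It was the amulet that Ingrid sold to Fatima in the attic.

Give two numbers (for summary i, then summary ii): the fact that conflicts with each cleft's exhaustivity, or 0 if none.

Summary (i) focuses "Ingrid" (the agent); background thing = the amulet, recipient = Fatima, setting = in the attic. Fact (4) matches that background with agent = Marisol — refutes (i).
Summary (ii) focuses "the amulet" (the thing); background agent = Ingrid, recipient = Fatima, setting = in the attic. Fact (3) matches that background with thing = the journal — refutes (ii).

4, 3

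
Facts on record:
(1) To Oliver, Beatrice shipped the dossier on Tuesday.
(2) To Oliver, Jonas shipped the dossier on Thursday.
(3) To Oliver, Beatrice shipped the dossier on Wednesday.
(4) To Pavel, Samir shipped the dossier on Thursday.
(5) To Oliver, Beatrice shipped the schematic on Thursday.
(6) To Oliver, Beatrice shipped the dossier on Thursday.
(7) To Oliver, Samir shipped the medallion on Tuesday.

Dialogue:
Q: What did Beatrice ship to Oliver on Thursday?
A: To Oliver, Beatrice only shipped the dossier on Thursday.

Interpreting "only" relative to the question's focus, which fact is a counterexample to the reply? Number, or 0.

5

The question "What did ...?" targets the thing, so in the reply the focus falls on "the dossier".
So "only" ranges over things; the rest (same agent, recipient, setting (Beatrice / Oliver / on Thursday)) is presupposed.
Fact (5) shares the background with a different thing (the schematic) — counterexample.
(Fact (1) would refute a reading with focus on the setting — but that is not what the question asks.)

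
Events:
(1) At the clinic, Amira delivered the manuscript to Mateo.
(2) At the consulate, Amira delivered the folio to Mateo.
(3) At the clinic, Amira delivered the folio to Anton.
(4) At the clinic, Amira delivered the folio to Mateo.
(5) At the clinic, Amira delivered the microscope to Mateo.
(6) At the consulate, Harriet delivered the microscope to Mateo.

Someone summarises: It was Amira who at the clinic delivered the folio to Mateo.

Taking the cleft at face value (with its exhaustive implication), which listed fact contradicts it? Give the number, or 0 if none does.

0

The cleft puts "Amira" in focus and presupposes the open proposition with thing = the folio, recipient = Mateo, setting = at the clinic.
Exhaustivity: Amira is the only agent satisfying that background.
Every other fact differs from the presupposition on some backgrounded slot, so none challenges the exhaustivity.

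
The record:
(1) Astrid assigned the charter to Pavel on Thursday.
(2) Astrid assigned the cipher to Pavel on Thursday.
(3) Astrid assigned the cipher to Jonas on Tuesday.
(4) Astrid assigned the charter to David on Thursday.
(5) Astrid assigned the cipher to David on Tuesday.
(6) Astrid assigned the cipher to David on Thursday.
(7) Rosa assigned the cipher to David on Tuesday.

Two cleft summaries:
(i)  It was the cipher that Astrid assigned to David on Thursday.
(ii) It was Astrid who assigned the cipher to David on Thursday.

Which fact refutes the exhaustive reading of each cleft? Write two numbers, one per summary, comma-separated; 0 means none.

Summary (i) focuses "the cipher" (the thing); background same agent, recipient, setting (Astrid / David / on Thursday). Fact (4) matches that background with thing = the charter — refutes (i).
Summary (ii) focuses "Astrid" (the agent); background same thing, recipient, setting (the cipher / David / on Thursday). No fact matches that background with a different agent, so 0.

4, 0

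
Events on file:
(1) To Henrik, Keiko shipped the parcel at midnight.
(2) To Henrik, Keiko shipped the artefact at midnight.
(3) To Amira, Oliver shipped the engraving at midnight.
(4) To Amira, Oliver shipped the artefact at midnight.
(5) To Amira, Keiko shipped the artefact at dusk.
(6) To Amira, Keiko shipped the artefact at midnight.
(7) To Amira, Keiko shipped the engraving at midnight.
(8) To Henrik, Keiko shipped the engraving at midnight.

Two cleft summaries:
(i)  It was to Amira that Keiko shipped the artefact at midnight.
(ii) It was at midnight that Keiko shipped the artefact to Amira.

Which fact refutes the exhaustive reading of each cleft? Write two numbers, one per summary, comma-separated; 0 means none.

Summary (i) focuses "Amira" (the recipient); background Keiko as agent and the artefact as thing and at midnight as setting. Fact (2) matches that background with recipient = Henrik — refutes (i).
Summary (ii) focuses "at midnight" (the setting); background Keiko as agent and the artefact as thing and Amira as recipient. Fact (5) matches that background with setting = at dusk — refutes (ii).

2, 5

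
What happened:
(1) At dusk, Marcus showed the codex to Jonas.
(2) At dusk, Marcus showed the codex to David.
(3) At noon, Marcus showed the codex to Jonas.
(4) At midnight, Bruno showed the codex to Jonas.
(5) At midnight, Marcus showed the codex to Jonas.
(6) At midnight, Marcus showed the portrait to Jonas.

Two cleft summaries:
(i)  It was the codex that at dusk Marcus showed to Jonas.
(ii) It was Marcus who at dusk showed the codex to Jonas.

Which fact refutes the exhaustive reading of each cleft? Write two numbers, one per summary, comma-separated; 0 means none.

(i): focus "the codex". No fact shares agent = Marcus, recipient = Jonas, setting = at dusk with a different thing. 0.
(ii): focus "Marcus". No fact shares thing = the codex, recipient = Jonas, setting = at dusk with a different agent. 0.

0, 0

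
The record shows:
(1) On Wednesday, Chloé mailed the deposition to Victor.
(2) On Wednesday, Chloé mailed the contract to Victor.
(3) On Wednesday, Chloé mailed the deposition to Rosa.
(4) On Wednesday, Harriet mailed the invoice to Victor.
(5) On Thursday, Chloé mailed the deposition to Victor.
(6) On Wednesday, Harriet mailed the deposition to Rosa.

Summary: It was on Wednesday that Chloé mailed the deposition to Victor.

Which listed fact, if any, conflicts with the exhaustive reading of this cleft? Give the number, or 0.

5

The cleft puts "on Wednesday" in focus and presupposes the open proposition with same agent, thing, recipient (Chloé / the deposition / Victor).
The exhaustive reading says no other setting fits that background.
But fact (5) also has same agent, thing, recipient (Chloé / the deposition / Victor), with setting = on Thursday — so the exhaustive reading fails.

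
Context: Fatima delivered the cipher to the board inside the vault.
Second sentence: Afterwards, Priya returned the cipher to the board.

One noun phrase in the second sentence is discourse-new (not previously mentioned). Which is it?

Priya

"the cipher" and "the board" in the second sentence are given — already mentioned in the context.
"Priya" has no antecedent in the context; it is discourse-new.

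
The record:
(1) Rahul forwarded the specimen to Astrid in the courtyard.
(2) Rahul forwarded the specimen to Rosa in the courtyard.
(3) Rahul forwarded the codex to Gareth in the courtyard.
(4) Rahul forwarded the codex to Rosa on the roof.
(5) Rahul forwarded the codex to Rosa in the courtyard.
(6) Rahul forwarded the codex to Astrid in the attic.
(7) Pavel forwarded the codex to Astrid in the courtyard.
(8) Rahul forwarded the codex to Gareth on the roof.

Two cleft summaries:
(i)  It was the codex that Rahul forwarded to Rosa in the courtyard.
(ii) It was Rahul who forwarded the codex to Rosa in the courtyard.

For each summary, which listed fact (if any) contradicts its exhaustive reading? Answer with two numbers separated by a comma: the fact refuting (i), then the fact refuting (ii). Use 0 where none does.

2, 0

(i): focus "the codex". Looking for same agent, recipient, setting (Rahul / Rosa / in the courtyard) with some other thing — fact (2) has the specimen there. Refuted.
(ii): focus "Rahul". No fact shares same thing, recipient, setting (the codex / Rosa / in the courtyard) with a different agent. 0.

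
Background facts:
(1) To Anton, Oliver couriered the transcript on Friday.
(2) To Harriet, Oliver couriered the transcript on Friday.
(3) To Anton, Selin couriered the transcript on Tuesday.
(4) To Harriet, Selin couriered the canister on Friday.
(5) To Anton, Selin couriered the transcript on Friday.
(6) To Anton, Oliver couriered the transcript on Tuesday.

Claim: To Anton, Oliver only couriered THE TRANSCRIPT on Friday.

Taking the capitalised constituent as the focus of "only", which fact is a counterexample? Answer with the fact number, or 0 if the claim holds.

Focus (in capitals) is "the transcript" — the thing. "Only" excludes alternative things while holding fixed same agent, recipient, setting (Oliver / Anton / on Friday).
No fact matches same agent, recipient, setting (Oliver / Anton / on Friday) with a different thing — every other fact differs on at least one backgrounded slot. So no fact refutes it.

0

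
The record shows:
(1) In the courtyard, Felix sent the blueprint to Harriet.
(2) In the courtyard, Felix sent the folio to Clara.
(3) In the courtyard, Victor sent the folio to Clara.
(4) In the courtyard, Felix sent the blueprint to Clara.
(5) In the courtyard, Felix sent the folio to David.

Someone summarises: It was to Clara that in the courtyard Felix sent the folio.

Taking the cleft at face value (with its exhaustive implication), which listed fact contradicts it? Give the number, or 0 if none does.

Focus of the cleft: "Clara" (the recipient). Presupposed background: same agent, thing, setting (Felix / the folio / in the courtyard).
The exhaustive reading says no other recipient fits that background.
Fact (5) shares the background but with recipient = David; exhaustivity is violated.

5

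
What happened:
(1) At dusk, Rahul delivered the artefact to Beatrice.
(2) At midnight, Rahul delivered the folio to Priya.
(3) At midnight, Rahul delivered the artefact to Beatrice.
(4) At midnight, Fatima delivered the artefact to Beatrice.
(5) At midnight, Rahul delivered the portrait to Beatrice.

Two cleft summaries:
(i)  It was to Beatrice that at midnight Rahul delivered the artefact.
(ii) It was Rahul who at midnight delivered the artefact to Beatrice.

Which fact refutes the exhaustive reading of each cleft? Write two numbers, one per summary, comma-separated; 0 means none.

(i): focus "Beatrice". No fact shares same agent, thing, setting (Rahul / the artefact / at midnight) with a different recipient. 0.
(ii): focus "Rahul". Looking for same thing, recipient, setting (the artefact / Beatrice / at midnight) with some other agent — fact (4) has Fatima there. Refuted.

0, 4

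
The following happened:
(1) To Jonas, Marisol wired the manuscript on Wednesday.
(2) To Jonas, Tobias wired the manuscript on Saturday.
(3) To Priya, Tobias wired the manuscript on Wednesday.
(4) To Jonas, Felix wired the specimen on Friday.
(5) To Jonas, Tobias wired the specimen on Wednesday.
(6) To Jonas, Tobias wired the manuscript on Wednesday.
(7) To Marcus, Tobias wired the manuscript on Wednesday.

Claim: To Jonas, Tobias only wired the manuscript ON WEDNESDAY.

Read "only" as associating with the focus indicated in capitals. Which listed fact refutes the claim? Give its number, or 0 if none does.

The capitals mark "on Wednesday" as focus. So "only" rules out other settings, with the rest (same agent, thing, recipient (Tobias / the manuscript / Jonas)) as background.
Fact (2) matches on same agent, thing, recipient (Tobias / the manuscript / Jonas), but has setting = on Saturday instead. That refutes the claim.

2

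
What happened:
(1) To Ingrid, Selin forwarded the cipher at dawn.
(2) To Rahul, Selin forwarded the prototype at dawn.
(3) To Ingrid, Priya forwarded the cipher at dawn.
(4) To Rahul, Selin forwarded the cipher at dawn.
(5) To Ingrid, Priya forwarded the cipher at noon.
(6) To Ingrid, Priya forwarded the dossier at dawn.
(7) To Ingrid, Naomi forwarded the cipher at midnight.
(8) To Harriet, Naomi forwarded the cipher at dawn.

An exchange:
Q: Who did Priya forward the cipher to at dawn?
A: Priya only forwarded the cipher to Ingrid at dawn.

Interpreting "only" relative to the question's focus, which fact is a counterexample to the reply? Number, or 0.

The question "Who did ... to ...?" targets the recipient, so in the reply the focus falls on "Ingrid".
"Only" then excludes alternative recipients while the background — same agent, thing, setting (Priya / the cipher / at dawn) — is held fixed.
No fact keeps same agent, thing, setting (Priya / the cipher / at dawn) while changing the recipient; every other fact differs on something backgrounded. The reply stands.
(Fact (6) would refute a reading with focus on the thing — but that is not what the question asks.)

0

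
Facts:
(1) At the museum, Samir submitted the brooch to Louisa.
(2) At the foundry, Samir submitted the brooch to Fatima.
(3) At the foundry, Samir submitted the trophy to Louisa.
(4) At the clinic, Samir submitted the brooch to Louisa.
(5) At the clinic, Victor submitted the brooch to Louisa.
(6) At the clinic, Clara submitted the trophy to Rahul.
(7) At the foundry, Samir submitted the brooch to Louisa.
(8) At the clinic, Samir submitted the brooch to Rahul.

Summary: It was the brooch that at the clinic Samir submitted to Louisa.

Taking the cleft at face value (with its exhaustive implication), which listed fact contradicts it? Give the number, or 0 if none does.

Focus of the cleft: "the brooch" (the thing). Presupposed background: Samir as agent and Louisa as recipient and at the clinic as setting.
Exhaustivity: the brooch is the only thing satisfying that background.
No listed fact matches the background with a different thing. Exhaustivity holds.

0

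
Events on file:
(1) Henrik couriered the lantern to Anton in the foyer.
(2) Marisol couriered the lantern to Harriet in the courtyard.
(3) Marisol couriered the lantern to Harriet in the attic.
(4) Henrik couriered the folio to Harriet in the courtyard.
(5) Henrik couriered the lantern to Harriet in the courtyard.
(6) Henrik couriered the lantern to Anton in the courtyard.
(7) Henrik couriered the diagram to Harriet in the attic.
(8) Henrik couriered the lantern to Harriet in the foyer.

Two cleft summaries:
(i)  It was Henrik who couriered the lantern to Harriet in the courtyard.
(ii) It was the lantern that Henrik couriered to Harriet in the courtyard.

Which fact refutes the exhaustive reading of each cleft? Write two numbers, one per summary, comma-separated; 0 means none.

2, 4

Summary (i) focuses "Henrik" (the agent); background the lantern as thing and Harriet as recipient and in the courtyard as setting. Fact (2) matches that background with agent = Marisol — refutes (i).
Summary (ii) focuses "the lantern" (the thing); background Henrik as agent and Harriet as recipient and in the courtyard as setting. Fact (4) matches that background with thing = the folio — refutes (ii).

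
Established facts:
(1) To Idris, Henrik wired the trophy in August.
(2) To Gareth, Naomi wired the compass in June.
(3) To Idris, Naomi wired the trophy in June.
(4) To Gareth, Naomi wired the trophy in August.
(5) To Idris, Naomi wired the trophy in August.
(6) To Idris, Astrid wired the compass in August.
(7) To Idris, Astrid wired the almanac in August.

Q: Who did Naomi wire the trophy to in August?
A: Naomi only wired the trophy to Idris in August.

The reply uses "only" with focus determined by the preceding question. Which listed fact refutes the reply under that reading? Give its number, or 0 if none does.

The question "Who did ... to ...?" targets the recipient, so in the reply the focus falls on "Idris".
"Only" then excludes alternative recipients while the background — Naomi as agent and the trophy as thing and in August as setting — is held fixed.
Fact (4) shares the background with a different recipient (Gareth) — counterexample.
(Fact (3) would refute a reading with focus on the setting — but that is not what the question asks.)

4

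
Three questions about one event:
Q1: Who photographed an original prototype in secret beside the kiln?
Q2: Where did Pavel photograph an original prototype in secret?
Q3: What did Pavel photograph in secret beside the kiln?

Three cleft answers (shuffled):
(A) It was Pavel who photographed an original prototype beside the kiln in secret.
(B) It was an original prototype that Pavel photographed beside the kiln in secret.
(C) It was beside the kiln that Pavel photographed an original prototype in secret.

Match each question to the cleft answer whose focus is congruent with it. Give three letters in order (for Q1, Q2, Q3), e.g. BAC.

Q1 asks about the subject (agent); cleft (A) focuses "Pavel", which is the subject (agent) — so Q1 → A.
Q2 asks about the location; cleft (C) focuses "beside the kiln", which is the location — so Q2 → C.
Q3 asks about the direct object; cleft (B) focuses "an original prototype", which is the direct object — so Q3 → B.
Mapping: Q1→A, Q2→C, Q3→B.

ACB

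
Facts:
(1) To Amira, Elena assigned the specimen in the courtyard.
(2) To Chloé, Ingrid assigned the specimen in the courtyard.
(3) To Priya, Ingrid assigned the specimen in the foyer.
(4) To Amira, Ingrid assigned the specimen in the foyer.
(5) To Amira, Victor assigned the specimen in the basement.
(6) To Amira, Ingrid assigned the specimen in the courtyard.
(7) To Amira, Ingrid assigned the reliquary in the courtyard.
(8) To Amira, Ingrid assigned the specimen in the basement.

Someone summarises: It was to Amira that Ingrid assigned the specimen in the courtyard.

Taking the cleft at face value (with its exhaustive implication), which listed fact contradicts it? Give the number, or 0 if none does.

Focus of the cleft: "Amira" (the recipient). Presupposed background: Ingrid as agent and the specimen as thing and in the courtyard as setting.
Exhaustivity: Amira is the only recipient satisfying that background.
But fact (2) also has Ingrid as agent and the specimen as thing and in the courtyard as setting, with recipient = Chloé — so the exhaustive reading fails.

2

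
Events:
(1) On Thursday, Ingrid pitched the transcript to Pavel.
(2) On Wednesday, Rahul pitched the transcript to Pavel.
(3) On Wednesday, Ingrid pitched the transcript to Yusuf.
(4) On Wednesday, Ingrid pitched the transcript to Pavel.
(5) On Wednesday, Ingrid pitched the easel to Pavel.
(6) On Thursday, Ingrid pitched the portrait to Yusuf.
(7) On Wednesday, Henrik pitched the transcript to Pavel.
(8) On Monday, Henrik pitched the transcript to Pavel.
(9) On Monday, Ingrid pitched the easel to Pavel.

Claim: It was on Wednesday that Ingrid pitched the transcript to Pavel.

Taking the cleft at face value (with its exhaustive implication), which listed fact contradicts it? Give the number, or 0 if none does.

Focus of the cleft: "on Wednesday" (the setting). Presupposed background: Ingrid as agent and the transcript as thing and Pavel as recipient.
The exhaustive reading says no other setting fits that background.
Fact (1) shares the background but with setting = on Thursday; exhaustivity is violated.

1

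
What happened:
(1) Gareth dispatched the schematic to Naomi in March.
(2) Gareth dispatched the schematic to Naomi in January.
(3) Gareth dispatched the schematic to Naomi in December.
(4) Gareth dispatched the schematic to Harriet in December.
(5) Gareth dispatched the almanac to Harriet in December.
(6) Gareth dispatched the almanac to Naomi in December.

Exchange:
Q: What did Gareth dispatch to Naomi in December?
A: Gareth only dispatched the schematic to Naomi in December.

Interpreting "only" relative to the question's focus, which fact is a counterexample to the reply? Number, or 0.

6

Answering "What did ...?" puts focus on the thing — here, "the schematic".
"Only" then excludes alternative things while the background — Gareth as agent and Naomi as recipient and in December as setting — is held fixed.
Fact (6) keeps Gareth as agent and Naomi as recipient and in December as setting but has thing = the almanac; that refutes the reply.
(Fact (4) would refute a reading with focus on the recipient — but that is not what the question asks.)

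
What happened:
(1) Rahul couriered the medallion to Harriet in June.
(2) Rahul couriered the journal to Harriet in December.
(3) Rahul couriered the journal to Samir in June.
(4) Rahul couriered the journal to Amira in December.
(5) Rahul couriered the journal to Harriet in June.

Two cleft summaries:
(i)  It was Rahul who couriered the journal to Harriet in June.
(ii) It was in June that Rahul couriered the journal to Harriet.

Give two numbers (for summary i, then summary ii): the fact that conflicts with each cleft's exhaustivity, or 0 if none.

Summary (i) focuses "Rahul" (the agent); background same thing, recipient, setting (the journal / Harriet / in June). No fact matches that background with a different agent, so 0.
Summary (ii) focuses "in June" (the setting); background same agent, thing, recipient (Rahul / the journal / Harriet). Fact (2) matches that background with setting = in December — refutes (ii).

0, 2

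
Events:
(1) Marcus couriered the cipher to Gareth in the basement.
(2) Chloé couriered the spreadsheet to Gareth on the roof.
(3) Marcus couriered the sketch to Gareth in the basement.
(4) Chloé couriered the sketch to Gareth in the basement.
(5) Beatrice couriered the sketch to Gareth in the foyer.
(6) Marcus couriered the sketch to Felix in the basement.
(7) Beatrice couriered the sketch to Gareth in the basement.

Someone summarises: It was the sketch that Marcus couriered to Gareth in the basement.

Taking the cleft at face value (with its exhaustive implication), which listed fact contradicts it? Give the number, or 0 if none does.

Focus of the cleft: "the sketch" (the thing). Presupposed background: same agent, recipient, setting (Marcus / Gareth / in the basement).
The exhaustive reading says no other thing fits that background.
Fact (1) shares the background but with thing = the cipher; exhaustivity is violated.

1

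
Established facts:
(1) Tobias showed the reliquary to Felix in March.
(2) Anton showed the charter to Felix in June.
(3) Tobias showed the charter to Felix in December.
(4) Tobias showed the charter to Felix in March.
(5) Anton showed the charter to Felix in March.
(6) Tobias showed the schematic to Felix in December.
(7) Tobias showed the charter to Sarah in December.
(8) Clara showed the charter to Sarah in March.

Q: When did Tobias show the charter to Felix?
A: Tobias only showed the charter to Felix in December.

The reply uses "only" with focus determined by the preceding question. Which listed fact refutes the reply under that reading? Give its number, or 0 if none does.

Answering "When did ...?" puts focus on the setting — here, "in December".
So "only" ranges over settings; the rest (Tobias as agent and the charter as thing and Felix as recipient) is presupposed.
Fact (4) shares the background with a different setting (in March) — counterexample.
(Fact (7) would refute a reading with focus on the recipient — but that is not what the question asks.)

4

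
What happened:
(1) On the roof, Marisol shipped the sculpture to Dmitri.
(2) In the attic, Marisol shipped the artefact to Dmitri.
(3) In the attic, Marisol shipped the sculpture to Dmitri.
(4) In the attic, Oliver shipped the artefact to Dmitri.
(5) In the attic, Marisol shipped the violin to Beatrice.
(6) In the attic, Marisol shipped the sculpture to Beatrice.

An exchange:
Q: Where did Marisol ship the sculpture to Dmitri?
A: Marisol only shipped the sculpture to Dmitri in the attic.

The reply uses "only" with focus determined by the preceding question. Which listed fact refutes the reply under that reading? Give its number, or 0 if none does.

Answering "Where did ...?" puts focus on the setting — here, "in the attic".
"Only" then excludes alternative settings while the background — same agent, thing, recipient (Marisol / the sculpture / Dmitri) — is held fixed.
Fact (1) shares the background with a different setting (on the roof) — counterexample.
(Fact (6) would refute a reading with focus on the recipient — but that is not what the question asks.)

1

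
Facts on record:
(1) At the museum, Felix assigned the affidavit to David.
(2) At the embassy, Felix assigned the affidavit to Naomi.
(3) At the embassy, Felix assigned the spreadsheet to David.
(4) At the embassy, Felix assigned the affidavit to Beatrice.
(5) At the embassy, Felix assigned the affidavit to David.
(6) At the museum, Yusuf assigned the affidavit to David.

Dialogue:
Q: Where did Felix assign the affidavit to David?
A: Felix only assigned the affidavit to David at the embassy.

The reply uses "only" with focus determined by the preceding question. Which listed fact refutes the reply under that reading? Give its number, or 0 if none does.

Answering "Where did ...?" puts focus on the setting — here, "at the embassy".
So "only" ranges over settings; the rest (agent = Felix, thing = the affidavit, recipient = David) is presupposed.
Fact (1) shares the background with a different setting (at the museum) — counterexample.
(Fact (3) would refute a reading with focus on the thing — but that is not what the question asks.)

1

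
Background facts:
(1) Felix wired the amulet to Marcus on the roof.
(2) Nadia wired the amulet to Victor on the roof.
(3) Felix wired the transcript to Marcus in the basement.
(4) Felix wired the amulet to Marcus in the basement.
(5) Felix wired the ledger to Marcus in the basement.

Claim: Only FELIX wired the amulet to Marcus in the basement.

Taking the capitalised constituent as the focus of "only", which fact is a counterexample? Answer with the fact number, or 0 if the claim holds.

The capitals mark "Felix" as focus. So "only" rules out other agents, with the rest (the amulet as thing and Marcus as recipient and in the basement as setting) as background.
Every other fact changes something in the background, not just the agent. Nothing refutes the claim.

0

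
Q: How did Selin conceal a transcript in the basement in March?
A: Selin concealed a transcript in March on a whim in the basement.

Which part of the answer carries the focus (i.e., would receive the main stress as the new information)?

The wh-word "how" asks about the manner.
In the answer, "Selin", "a transcript", "in the basement" and "in March" are given — repeated from the question.
The constituent filling the manner gap is "on a whim"; that is the focus and would carry nuclear stress.

on a whim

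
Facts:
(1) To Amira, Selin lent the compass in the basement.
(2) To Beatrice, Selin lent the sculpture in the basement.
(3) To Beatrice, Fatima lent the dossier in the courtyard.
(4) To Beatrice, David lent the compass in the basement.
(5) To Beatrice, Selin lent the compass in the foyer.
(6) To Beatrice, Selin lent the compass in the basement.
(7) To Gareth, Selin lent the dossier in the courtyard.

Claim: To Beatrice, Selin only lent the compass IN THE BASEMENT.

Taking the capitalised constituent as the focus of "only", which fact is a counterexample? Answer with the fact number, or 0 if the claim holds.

Focus (in capitals) is "in the basement" — the setting. "Only" excludes alternative settings while holding fixed agent = Selin, thing = the compass, recipient = Beatrice.
Fact (5) matches on agent = Selin, thing = the compass, recipient = Beatrice, but has setting = in the foyer instead. That refutes the claim.

5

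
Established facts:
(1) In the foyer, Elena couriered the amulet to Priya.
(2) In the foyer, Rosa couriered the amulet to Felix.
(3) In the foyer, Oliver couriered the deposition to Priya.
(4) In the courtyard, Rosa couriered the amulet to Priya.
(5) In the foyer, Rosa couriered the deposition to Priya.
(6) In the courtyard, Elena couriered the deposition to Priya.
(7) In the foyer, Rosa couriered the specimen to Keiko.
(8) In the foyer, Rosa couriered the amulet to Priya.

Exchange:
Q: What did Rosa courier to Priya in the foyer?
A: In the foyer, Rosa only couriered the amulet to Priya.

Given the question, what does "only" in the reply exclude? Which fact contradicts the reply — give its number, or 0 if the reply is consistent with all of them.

Answering "What did ...?" puts focus on the thing — here, "the amulet".
So "only" ranges over things; the rest (Rosa as agent and Priya as recipient and in the foyer as setting) is presupposed.
Fact (5) shares the background with a different thing (the deposition) — counterexample.
(Fact (2) would refute a reading with focus on the recipient — but that is not what the question asks.)

5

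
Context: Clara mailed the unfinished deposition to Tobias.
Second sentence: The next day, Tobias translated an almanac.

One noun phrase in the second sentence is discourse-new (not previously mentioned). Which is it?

"Tobias" in the second sentence is given — already mentioned in the context.
"an almanac" has no antecedent in the context; it is discourse-new (the indefinite article also signals a new referent).

an almanac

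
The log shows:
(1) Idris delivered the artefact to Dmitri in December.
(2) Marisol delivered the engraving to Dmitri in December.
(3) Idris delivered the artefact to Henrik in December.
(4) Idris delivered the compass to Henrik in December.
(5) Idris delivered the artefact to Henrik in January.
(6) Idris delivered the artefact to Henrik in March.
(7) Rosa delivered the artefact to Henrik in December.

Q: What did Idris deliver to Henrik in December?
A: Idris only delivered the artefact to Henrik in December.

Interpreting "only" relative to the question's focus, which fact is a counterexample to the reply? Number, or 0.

Answering "What did ...?" puts focus on the thing — here, "the artefact".
So "only" ranges over things; the rest (same agent, recipient, setting (Idris / Henrik / in December)) is presupposed.
Fact (4) keeps same agent, recipient, setting (Idris / Henrik / in December) but has thing = the compass; that refutes the reply.
(Fact (5) would refute a reading with focus on the setting — but that is not what the question asks.)

4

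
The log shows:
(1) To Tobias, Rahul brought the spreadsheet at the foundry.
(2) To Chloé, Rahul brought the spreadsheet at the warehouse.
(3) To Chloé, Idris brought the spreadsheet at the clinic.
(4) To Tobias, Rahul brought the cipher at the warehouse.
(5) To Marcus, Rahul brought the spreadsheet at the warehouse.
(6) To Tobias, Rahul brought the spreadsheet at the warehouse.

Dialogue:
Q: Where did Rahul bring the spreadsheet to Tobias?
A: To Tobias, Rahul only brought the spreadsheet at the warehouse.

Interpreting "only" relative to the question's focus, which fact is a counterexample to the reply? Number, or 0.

Answering "Where did ...?" puts focus on the setting — here, "at the warehouse".
"Only" then excludes alternative settings while the background — same agent, thing, recipient (Rahul / the spreadsheet / Tobias) — is held fixed.
Fact (1) shares the background with a different setting (at the foundry) — counterexample.
(Fact (2) would refute a reading with focus on the recipient — but that is not what the question asks.)

1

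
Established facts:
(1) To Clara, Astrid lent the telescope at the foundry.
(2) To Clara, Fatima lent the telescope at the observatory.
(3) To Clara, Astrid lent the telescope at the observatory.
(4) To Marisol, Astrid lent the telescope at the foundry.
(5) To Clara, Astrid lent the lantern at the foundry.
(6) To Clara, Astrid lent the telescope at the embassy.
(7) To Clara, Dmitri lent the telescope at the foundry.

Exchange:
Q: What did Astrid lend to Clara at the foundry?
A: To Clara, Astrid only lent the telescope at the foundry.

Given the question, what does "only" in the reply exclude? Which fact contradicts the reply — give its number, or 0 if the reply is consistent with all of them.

5

The question "What did ...?" targets the thing, so in the reply the focus falls on "the telescope".
"Only" then excludes alternative things while the background — agent = Astrid, recipient = Clara, setting = at the foundry — is held fixed.
Fact (5) shares the background with a different thing (the lantern) — counterexample.
(Fact (4) would refute a reading with focus on the recipient — but that is not what the question asks.)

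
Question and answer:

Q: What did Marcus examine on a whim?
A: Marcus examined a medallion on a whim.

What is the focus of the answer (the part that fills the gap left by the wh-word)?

The wh-word "what" asks about the direct object.
In the answer, "Marcus" and "on a whim" are given — repeated from the question.
The constituent filling the direct object gap is "a medallion"; that is the focus and would carry nuclear stress.

a medallion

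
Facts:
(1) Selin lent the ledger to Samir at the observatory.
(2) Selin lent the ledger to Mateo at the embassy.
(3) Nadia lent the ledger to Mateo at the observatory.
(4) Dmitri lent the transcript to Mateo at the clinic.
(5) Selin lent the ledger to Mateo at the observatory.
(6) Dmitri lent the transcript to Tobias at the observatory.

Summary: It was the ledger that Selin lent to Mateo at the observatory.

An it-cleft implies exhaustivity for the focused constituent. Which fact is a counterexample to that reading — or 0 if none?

The cleft puts "the ledger" in focus and presupposes the open proposition with Selin as agent and Mateo as recipient and at the observatory as setting.
Exhaustivity: the ledger is the only thing satisfying that background.
Every other fact differs from the presupposition on some backgrounded slot, so none challenges the exhaustivity.

0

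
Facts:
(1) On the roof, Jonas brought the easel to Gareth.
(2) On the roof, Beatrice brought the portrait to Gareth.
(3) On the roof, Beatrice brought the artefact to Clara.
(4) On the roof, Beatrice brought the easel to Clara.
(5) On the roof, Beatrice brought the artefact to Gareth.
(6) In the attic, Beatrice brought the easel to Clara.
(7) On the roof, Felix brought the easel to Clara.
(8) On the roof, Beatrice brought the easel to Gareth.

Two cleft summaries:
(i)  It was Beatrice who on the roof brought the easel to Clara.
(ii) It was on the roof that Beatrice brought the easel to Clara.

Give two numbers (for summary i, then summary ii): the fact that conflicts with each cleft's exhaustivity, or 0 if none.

7, 6

Summary (i) focuses "Beatrice" (the agent); background the easel as thing and Clara as recipient and on the roof as setting. Fact (7) matches that background with agent = Felix — refutes (i).
Summary (ii) focuses "on the roof" (the setting); background Beatrice as agent and the easel as thing and Clara as recipient. Fact (6) matches that background with setting = in the attic — refutes (ii).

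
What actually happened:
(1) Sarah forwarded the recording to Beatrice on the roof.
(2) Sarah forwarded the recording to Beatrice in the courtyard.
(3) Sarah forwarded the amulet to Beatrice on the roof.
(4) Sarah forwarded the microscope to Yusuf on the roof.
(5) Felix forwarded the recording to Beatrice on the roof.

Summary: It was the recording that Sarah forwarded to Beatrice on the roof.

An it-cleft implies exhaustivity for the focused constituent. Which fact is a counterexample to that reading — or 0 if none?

3

Focus of the cleft: "the recording" (the thing). Presupposed background: same agent, recipient, setting (Sarah / Beatrice / on the roof).
The exhaustive reading says no other thing fits that background.
Fact (3) shares the background but with thing = the amulet; exhaustivity is violated.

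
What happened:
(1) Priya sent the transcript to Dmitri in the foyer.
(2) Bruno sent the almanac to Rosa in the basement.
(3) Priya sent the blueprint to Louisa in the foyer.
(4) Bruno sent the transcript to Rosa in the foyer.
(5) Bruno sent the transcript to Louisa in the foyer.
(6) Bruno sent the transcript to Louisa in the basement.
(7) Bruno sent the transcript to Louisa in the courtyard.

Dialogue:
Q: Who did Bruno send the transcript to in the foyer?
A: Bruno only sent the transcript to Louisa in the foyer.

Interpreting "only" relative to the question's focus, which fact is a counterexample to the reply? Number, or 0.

Answering "Who did ... to ...?" puts focus on the recipient — here, "Louisa".
"Only" then excludes alternative recipients while the background — agent = Bruno, thing = the transcript, setting = in the foyer — is held fixed.
Fact (4) keeps agent = Bruno, thing = the transcript, setting = in the foyer but has recipient = Rosa; that refutes the reply.
(Fact (6) would refute a reading with focus on the setting — but that is not what the question asks.)

4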